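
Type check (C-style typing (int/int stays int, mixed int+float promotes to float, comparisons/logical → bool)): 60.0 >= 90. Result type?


Operand types: float >= int
Rule: comparison yields bool
Result type: bool


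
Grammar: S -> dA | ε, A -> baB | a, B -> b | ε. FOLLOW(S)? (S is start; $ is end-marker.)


$ ∈ FOLLOW(S). For each A -> αBβ: add FIRST(β)\{ε} to FOLLOW(B); if β nullable, add FOLLOW(A).
FOLLOW(S) = {$}


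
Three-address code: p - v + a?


Break into single-operator statements:
t1 = p - v
t2 = t1 + a


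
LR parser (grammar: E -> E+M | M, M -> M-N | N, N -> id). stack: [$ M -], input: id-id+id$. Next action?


no handle; shift 'id'
Action: shift


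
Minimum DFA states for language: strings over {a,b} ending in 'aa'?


Track the longest suffix of input matching a prefix of 'aa': 3 classes (prefixes of length 0..2)
Minimal DFA: 3 states


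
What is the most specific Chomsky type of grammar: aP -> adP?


LHS has context (more than one symbol) and |LHS| ≤ |RHS|
Classification: Type 1 (Context-Sensitive)


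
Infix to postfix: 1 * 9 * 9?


Left to right (same or higher precedence on left)
Postfix: 1 9 * 9 *


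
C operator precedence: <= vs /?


'/' is multiplicative (level 10); '<=' is relational (level 7)
Higher level binds tighter
'/' has higher precedence than '<='


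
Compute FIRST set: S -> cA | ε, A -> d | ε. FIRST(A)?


Per alternative of A: FIRST(d) = {d}; FIRST(ε) = {ε}
FIRST(A) = {d, ε}


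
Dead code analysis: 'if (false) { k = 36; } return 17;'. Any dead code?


condition is constant false, so the whole block is unreachable
Dead: 'if (false) { k = 36; }'


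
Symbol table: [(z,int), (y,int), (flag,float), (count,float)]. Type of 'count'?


Lookup 'count' → type float


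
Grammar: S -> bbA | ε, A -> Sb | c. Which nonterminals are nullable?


A nonterminal is nullable iff some alternative derives ε (directly, or every symbol in it is nullable)
Nullable: {S}


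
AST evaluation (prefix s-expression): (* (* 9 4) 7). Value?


Evaluate inner: (* 9 4) = 36
Evaluate root: (* 36 7) = 252
Result: 252


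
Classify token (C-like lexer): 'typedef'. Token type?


Pattern: reserved word
Type: KEYWORD


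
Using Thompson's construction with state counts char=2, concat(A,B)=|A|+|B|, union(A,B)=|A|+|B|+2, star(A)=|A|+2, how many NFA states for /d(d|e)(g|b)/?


Syntax tree has 5 char leaf(s), 2 union(s), 0 star(s)
chars contribute 5×2 = 10; each union adds +2; each star adds +2
Total: 10 + 4 + 0 = 14 states


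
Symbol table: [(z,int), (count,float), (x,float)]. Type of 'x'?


Lookup 'x' → type float


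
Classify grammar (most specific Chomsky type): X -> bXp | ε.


Single nonterminal LHS, but b^n p^n is not regular
Classification: Type 2 (Context-Free)


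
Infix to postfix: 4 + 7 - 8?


Left to right (same or higher precedence on left)
Postfix: 4 7 + 8 -


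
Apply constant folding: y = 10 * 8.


10 * 8 = 80 at compile time
Optimized: y = 80


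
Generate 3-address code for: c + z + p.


Break into single-operator statements:
t1 = c + z
t2 = t1 + p


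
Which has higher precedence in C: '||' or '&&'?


'&&' is logical AND (level 2); '||' is logical OR (level 1)
Higher level binds tighter
'&&' has higher precedence than '||'


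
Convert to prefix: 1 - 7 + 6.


left-to-right (same/higher precedence on left): tree is (+ (- 1 7) 6)
Prefix: + - 1 7 6


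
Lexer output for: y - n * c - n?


Scan left to right, longest-match per lexeme
Tokens: ID(y), OP(-), ID(n), OP(*), ID(c), OP(-), ID(n)


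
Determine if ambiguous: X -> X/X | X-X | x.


'x/x-x' has two parse trees (no precedence encoded between / and -)
Ambiguous


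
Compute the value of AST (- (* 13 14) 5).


Evaluate inner: (* 13 14) = 182
Evaluate root: (- 182 5) = 177
Result: 177


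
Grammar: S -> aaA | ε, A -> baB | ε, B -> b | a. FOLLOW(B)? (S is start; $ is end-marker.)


$ ∈ FOLLOW(S). For each A -> αBβ: add FIRST(β)\{ε} to FOLLOW(B); if β nullable, add FOLLOW(A).
FOLLOW(B) = {$}


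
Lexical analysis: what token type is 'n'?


Pattern: letter/underscore followed by alphanumerics, not a keyword
Type: IDENTIFIER


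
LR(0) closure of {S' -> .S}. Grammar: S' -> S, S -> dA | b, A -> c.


Start: S' -> .S
For each item with dot before a nonterminal B, add B -> .γ for every B-production
Closure: [S' -> .S, S -> .dA, S -> .b]


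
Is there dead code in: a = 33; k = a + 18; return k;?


a is read by k's definition; k is returned
No dead code


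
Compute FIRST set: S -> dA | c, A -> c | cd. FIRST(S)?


Per alternative of S: FIRST(dA) = {d}; FIRST(c) = {c}
FIRST(S) = {c, d}


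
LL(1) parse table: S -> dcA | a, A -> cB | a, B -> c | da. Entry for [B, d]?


For [B, d]: 'd' ∈ FIRST(da)
Entry: B -> da


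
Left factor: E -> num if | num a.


Common prefix: 'num'
Factored: E -> num E', E' -> if | a


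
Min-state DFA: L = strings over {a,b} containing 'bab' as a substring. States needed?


KMP-style automaton: 3 progress states + 1 absorbing accept = 4
Minimal DFA: 4 states


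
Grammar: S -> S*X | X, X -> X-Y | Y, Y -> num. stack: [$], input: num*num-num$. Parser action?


no handle on stack; shift 'num'
Action: shift


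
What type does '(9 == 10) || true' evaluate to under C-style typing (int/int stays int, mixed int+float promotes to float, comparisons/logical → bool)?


Operand types: bool || bool
Rule: logical operators take bool operands and yield bool
Result type: bool


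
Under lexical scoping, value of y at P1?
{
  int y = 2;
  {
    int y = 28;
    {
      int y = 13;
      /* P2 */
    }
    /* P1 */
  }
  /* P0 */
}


y declared in the same block as P1
y = 28


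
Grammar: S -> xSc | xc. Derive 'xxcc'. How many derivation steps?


Derivation: S => xSc => xxcc
Steps: 2


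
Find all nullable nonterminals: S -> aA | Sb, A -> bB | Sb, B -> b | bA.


A nonterminal is nullable iff some alternative derives ε (directly, or every symbol in it is nullable)
Nullable: {}


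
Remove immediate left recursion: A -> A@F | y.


Left-recursive alternatives: A@F; non-recursive: y
Introduce A': A -> yA', A' -> @FA' | ε


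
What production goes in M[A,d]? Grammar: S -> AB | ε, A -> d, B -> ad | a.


For [A, d]: 'd' ∈ FIRST(d)
Entry: A -> d


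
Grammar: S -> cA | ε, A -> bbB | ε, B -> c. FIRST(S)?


Per alternative of S: FIRST(cA) = {c}; FIRST(ε) = {ε}
FIRST(S) = {c, ε}


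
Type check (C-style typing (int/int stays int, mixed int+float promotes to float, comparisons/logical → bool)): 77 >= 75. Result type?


Operand types: int >= int
Rule: comparison yields bool
Result type: bool


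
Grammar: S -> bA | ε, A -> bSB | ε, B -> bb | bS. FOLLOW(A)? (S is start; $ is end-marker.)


$ ∈ FOLLOW(S). For each A -> αBβ: add FIRST(β)\{ε} to FOLLOW(B); if β nullable, add FOLLOW(A).
FOLLOW(A) = {$, b}


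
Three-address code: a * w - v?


Break into single-operator statements:
t1 = a * w
t2 = t1 - v


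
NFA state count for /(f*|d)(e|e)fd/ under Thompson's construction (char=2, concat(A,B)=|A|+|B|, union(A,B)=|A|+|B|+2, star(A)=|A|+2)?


Syntax tree has 6 char leaf(s), 2 union(s), 1 star(s)
chars contribute 6×2 = 12; each union adds +2; each star adds +2
Total: 12 + 4 + 2 = 18 states


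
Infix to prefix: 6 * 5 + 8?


left-to-right (same/higher precedence on left): tree is (+ (* 6 5) 8)
Prefix: + * 6 5 8


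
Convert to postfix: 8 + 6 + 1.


Left to right (same or higher precedence on left)
Postfix: 8 6 + 1 +


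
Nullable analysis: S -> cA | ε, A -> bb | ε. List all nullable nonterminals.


A nonterminal is nullable iff some alternative derives ε (directly, or every symbol in it is nullable)
Nullable: {A, S}


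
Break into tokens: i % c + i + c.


Scan left to right, longest-match per lexeme
Tokens: ID(i), OP(%), ID(c), OP(+), ID(i), OP(+), ID(c)


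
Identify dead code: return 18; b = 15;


statement follows a return and is unreachable
Dead: 'b = 15'


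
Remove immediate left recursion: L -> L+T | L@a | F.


Left-recursive alternatives: L+T, L@a; non-recursive: F
Introduce L': L -> FL', L' -> +TL' | @aL' | ε


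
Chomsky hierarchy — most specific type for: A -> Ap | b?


Left-linear: every RHS is a terminal or one nonterminal followed by a terminal
Classification: Type 3 (Regular)


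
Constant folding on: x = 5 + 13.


5 + 13 = 18 at compile time
Optimized: x = 18


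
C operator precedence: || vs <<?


'<<' is shift (level 8); '||' is logical OR (level 1)
Higher level binds tighter
'<<' has higher precedence than '||'


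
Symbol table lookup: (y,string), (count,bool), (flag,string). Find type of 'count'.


Lookup 'count' → type bool


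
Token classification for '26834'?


Pattern: digits only
Type: INTEGER_LITERAL


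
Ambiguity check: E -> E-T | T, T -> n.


precedence layered via separate nonterminal T: deterministic
Unambiguous


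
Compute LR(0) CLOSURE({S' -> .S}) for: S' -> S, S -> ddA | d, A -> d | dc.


Start: S' -> .S
For each item with dot before a nonterminal B, add B -> .γ for every B-production
Closure: [S' -> .S, S -> .ddA, S -> .d]


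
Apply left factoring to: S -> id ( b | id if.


Common prefix: 'id'
Factored: S -> id S', S' -> ( b | if


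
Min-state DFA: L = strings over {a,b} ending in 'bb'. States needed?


Track the longest suffix of input matching a prefix of 'bb': 3 classes (prefixes of length 0..2)
Minimal DFA: 3 states


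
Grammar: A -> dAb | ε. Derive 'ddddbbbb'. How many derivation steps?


Derivation: A => dAb => ddAbb => dddAbbb => ddddAbbbb => ddddbbbb
Steps: 5


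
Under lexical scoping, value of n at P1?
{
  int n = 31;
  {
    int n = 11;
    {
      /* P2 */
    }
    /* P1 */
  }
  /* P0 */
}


n declared in the same block as P1
n = 11


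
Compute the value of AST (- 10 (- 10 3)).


Evaluate inner: (- 10 3) = 7
Evaluate root: (- 10 7) = 3
Result: 3


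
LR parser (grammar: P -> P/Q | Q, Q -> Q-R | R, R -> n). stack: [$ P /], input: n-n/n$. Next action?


no handle ('P/' is not any RHS); shift 'n'
Action: shift


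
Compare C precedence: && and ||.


'&&' is logical AND (level 2); '||' is logical OR (level 1)
Higher level binds tighter
'&&' has higher precedence than '||'


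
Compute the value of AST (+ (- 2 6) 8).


Evaluate inner: (- 2 6) = -4
Evaluate root: (+ -4 8) = 4
Result: 4


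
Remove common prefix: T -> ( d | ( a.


Common prefix: '('
Factored: T -> ( T', T' -> d | a


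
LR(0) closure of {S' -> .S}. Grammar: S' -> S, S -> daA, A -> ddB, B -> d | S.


Start: S' -> .S
For each item with dot before a nonterminal B, add B -> .γ for every B-production
Closure: [S' -> .S, S -> .daA]


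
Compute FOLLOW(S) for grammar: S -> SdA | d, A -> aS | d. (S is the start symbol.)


$ ∈ FOLLOW(S). For each A -> αBβ: add FIRST(β)\{ε} to FOLLOW(B); if β nullable, add FOLLOW(A).
FOLLOW(S) = {$, d}


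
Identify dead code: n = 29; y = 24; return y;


n is assigned but never read
Dead: 'n = 29'


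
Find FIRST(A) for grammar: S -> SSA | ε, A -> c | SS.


Per alternative of A: FIRST(c) = {c}; FIRST(SS) = {c, ε}
FIRST(A) = {c, ε}


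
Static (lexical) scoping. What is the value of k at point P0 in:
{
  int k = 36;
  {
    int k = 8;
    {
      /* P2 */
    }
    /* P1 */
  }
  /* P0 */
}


k declared in the same block as P0
k = 36


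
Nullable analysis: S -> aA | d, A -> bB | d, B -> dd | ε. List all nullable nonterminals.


A nonterminal is nullable iff some alternative derives ε (directly, or every symbol in it is nullable)
Nullable: {B}


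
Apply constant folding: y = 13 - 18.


13 - 18 = -5 at compile time
Optimized: y = -5


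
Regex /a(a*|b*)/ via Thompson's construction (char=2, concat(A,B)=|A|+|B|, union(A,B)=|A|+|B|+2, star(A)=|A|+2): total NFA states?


Syntax tree has 3 char leaf(s), 1 union(s), 2 star(s)
chars contribute 3×2 = 6; each union adds +2; each star adds +2
Total: 6 + 2 + 4 = 12 states


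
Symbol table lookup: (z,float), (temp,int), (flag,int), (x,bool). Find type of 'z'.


Lookup 'z' → type float


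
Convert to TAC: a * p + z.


Break into single-operator statements:
t1 = a * p
t2 = t1 + z


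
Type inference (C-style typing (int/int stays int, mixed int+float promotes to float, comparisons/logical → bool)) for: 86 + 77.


Operand types: int + int
Rule: mixed int/float promotes to float; int/int stays int
Result type: int


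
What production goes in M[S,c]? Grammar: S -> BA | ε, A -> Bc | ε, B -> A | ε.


For [S, c]: 'c' ∈ FIRST(BA)
Entry: S -> BA


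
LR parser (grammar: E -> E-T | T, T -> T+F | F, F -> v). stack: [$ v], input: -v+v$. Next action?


'v' on top is the handle for F -> v
Action: reduce (F -> v)


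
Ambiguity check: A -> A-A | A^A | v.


'v-v^v' has two parse trees (no precedence encoded between - and ^)
Ambiguous


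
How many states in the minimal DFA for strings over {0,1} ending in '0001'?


Track the longest suffix of input matching a prefix of '0001': 5 classes (prefixes of length 0..4)
Minimal DFA: 5 states


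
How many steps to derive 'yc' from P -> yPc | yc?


Derivation: P => yc
Steps: 1


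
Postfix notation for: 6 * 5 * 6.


Left to right (same or higher precedence on left)
Postfix: 6 5 * 6 *


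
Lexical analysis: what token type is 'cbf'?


Pattern: letter/underscore followed by alphanumerics, not a keyword
Type: IDENTIFIER


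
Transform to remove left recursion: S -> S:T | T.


Left-recursive alternatives: S:T; non-recursive: T
Introduce S': S -> TS', S' -> :TS' | ε


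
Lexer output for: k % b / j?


Scan left to right, longest-match per lexeme
Tokens: ID(k), OP(%), ID(b), OP(/), ID(j)


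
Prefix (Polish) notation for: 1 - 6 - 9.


left-to-right (same/higher precedence on left): tree is (- (- 1 6) 9)
Prefix: - - 1 6 9


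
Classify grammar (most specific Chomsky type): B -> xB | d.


Right-linear: every RHS is a terminal or a terminal followed by one nonterminal
Classification: Type 3 (Regular)


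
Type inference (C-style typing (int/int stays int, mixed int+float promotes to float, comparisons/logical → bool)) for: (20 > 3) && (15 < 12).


Operand types: bool && bool
Rule: logical operators take bool operands and yield bool
Result type: bool


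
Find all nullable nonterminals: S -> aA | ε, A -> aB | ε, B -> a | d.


A nonterminal is nullable iff some alternative derives ε (directly, or every symbol in it is nullable)
Nullable: {A, S}


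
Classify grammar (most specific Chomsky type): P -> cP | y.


Right-linear: every RHS is a terminal or a terminal followed by one nonterminal
Classification: Type 3 (Regular)


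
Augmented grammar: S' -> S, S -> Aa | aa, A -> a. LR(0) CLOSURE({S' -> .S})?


Start: S' -> .S
For each item with dot before a nonterminal B, add B -> .γ for every B-production
Closure: [S' -> .S, S -> .Aa, S -> .aa, A -> .a]


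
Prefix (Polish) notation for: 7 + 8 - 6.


left-to-right (same/higher precedence on left): tree is (- (+ 7 8) 6)
Prefix: - + 7 8 6


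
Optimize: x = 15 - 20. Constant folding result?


15 - 20 = -5 at compile time
Optimized: x = -5


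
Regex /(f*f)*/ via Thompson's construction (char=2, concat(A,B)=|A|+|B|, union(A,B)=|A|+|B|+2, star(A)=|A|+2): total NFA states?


Syntax tree has 2 char leaf(s), 0 union(s), 2 star(s)
chars contribute 2×2 = 4; each union adds +2; each star adds +2
Total: 4 + 0 + 4 = 8 states


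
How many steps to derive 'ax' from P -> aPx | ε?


Derivation: P => aPx => ax
Steps: 2


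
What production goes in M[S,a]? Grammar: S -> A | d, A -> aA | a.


For [S, a]: 'a' ∈ FIRST(A)
Entry: S -> A


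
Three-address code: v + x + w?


Break into single-operator statements:
t1 = v + x
t2 = t1 + w


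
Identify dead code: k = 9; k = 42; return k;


first assignment to k is overwritten before any read
Dead: 'k = 9'


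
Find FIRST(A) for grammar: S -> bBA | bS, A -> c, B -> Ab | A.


Per alternative of A: FIRST(c) = {c}
FIRST(A) = {c}


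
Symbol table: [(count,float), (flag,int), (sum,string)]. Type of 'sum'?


Lookup 'sum' → type string


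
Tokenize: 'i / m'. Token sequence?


Scan left to right, longest-match per lexeme
Tokens: ID(i), OP(/), ID(m)


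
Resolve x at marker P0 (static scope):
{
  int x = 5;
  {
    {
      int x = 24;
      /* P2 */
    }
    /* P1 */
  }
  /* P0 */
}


x declared in the same block as P0
x = 5


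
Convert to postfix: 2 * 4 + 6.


Left to right (same or higher precedence on left)
Postfix: 2 4 * 6 +


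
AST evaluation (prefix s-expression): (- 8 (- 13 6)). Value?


Evaluate inner: (- 13 6) = 7
Evaluate root: (- 8 7) = 1
Result: 1


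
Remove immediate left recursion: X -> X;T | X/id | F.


Left-recursive alternatives: X;T, X/id; non-recursive: F
Introduce X': X -> FX', X' -> ;TX' | /idX' | ε


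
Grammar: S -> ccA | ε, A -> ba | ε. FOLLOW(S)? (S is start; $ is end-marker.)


$ ∈ FOLLOW(S). For each A -> αBβ: add FIRST(β)\{ε} to FOLLOW(B); if β nullable, add FOLLOW(A).
FOLLOW(S) = {$}


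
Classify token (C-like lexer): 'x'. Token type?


Pattern: letter/underscore followed by alphanumerics, not a keyword
Type: IDENTIFIER


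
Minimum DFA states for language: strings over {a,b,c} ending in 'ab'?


Track the longest suffix of input matching a prefix of 'ab': 3 classes (prefixes of length 0..2)
Minimal DFA: 3 states


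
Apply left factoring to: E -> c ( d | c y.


Common prefix: 'c'
Factored: E -> c E', E' -> ( d | y


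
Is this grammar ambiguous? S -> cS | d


right-linear, alternatives start with distinct terminals 'c' vs 'd': unique leftmost derivation
Unambiguous


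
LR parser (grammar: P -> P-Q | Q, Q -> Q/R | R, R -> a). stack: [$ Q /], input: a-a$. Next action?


no handle; shift 'a'
Action: shift


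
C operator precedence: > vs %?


'%' is multiplicative (level 10); '>' is relational (level 7)
Higher level binds tighter
'%' has higher precedence than '>'


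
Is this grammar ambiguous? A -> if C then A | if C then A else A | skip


dangling else: 'if C then if C then skip else skip' parses two ways
Ambiguous


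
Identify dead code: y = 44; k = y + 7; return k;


y is read by k's definition; k is returned
No dead code


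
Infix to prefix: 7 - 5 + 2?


left-to-right (same/higher precedence on left): tree is (+ (- 7 5) 2)
Prefix: + - 7 5 2


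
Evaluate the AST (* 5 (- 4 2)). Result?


Evaluate inner: (- 4 2) = 2
Evaluate root: (* 5 2) = 10
Result: 10


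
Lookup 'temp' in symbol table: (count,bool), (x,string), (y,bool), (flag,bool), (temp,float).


Lookup 'temp' → type float


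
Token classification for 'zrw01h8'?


Pattern: letter/underscore followed by alphanumerics, not a keyword
Type: IDENTIFIER


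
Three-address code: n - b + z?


Break into single-operator statements:
t1 = n - b
t2 = t1 + z


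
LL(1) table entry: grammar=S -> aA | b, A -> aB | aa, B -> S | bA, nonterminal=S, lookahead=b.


For [S, b]: 'b' ∈ FIRST(b)
Entry: S -> b


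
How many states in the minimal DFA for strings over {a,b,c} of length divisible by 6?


Track length mod 6: states 0..5, accept at 0
Minimal DFA: 6 states


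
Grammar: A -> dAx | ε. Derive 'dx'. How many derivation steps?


Derivation: A => dAx => dx
Steps: 2


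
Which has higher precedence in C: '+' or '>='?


'+' is additive (level 9); '>=' is relational (level 7)
Higher level binds tighter
'+' has higher precedence than '>='


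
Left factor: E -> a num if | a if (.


Common prefix: 'a'
Factored: E -> a E', E' -> num if | if (


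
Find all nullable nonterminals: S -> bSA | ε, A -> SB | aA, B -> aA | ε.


A nonterminal is nullable iff some alternative derives ε (directly, or every symbol in it is nullable)
Nullable: {A, B, S}


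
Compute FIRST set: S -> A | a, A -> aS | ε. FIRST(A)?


Per alternative of A: FIRST(aS) = {a}; FIRST(ε) = {ε}
FIRST(A) = {a, ε}


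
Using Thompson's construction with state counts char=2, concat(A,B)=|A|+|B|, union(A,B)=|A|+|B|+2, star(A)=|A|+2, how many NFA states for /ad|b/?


Syntax tree has 3 char leaf(s), 1 union(s), 0 star(s)
chars contribute 3×2 = 6; each union adds +2; each star adds +2
Total: 6 + 2 + 0 = 8 states


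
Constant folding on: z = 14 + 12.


14 + 12 = 26 at compile time
Optimized: z = 26


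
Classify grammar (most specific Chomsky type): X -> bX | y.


Right-linear: every RHS is a terminal or a terminal followed by one nonterminal
Classification: Type 3 (Regular)


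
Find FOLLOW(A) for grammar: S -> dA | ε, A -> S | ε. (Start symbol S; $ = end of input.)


$ ∈ FOLLOW(S). For each A -> αBβ: add FIRST(β)\{ε} to FOLLOW(B); if β nullable, add FOLLOW(A).
FOLLOW(A) = {$}


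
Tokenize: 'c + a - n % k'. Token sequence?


Scan left to right, longest-match per lexeme
Tokens: ID(c), OP(+), ID(a), OP(-), ID(n), OP(%), ID(k)


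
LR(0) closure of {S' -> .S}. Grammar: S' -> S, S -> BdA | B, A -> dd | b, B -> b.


Start: S' -> .S
For each item with dot before a nonterminal B, add B -> .γ for every B-production
Closure: [S' -> .S, S -> .BdA, S -> .B, B -> .b]


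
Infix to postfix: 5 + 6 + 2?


Left to right (same or higher precedence on left)
Postfix: 5 6 + 2 +


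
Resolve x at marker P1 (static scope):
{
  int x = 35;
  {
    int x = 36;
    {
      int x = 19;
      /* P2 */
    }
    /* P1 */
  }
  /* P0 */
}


x declared in the same block as P1
x = 36


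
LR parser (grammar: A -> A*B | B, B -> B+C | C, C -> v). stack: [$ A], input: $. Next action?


start symbol A on stack, input exhausted
Action: accept


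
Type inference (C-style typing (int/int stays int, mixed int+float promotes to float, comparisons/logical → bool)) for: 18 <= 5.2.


Operand types: int <= float
Rule: comparison yields bool
Result type: bool


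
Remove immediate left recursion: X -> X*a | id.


Left-recursive alternatives: X*a; non-recursive: id
Introduce X': X -> idX', X' -> *aX' | ε


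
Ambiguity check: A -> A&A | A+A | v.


'v&v+v' has two parse trees (no precedence encoded between & and +)
Ambiguous


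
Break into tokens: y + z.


Scan left to right, longest-match per lexeme
Tokens: ID(y), OP(+), ID(z)


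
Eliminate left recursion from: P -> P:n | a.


Left-recursive alternatives: P:n; non-recursive: a
Introduce P': P -> aP', P' -> :nP' | ε


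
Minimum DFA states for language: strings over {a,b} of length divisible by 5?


Track length mod 5: states 0..4, accept at 0
Minimal DFA: 5 states


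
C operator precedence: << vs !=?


'<<' is shift (level 8); '!=' is equality (level 6)
Higher level binds tighter
'<<' has higher precedence than '!='


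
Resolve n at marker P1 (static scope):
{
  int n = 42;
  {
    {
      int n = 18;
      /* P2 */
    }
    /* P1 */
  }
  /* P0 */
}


P1's block does not declare n; resolves to the enclosing declaration at depth 0
n = 42


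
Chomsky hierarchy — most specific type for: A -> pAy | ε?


Single nonterminal LHS, but p^n y^n is not regular
Classification: Type 2 (Context-Free)


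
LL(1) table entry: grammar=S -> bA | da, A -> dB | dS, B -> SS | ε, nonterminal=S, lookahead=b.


For [S, b]: 'b' ∈ FIRST(bA)
Entry: S -> bA


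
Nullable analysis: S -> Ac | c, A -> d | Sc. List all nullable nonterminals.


A nonterminal is nullable iff some alternative derives ε (directly, or every symbol in it is nullable)
Nullable: {}


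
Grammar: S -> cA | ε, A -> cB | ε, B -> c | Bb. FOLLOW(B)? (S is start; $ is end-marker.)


$ ∈ FOLLOW(S). For each A -> αBβ: add FIRST(β)\{ε} to FOLLOW(B); if β nullable, add FOLLOW(A).
FOLLOW(B) = {$, b}


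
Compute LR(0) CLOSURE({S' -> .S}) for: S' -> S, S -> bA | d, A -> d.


Start: S' -> .S
For each item with dot before a nonterminal B, add B -> .γ for every B-production
Closure: [S' -> .S, S -> .bA, S -> .d]


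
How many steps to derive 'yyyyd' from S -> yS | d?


Derivation: S => yS => yyS => yyyS => yyyyS => yyyyd
Steps: 5


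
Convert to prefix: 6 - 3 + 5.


left-to-right (same/higher precedence on left): tree is (+ (- 6 3) 5)
Prefix: + - 6 3 5


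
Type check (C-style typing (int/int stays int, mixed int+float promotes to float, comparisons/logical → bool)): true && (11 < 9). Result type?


Operand types: bool && bool
Rule: logical operators take bool operands and yield bool
Result type: bool


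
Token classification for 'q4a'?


Pattern: letter/underscore followed by alphanumerics, not a keyword
Type: IDENTIFIER


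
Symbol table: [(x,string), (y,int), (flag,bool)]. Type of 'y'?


Lookup 'y' → type int


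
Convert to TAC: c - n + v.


Break into single-operator statements:
t1 = c - n
t2 = t1 + v


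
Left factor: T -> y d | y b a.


Common prefix: 'y'
Factored: T -> y T', T' -> d | b a


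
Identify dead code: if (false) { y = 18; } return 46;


condition is constant false, so the whole block is unreachable
Dead: 'if (false) { y = 18; }'


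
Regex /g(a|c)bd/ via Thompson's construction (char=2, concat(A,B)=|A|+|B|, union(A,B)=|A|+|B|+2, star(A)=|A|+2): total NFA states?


Syntax tree has 5 char leaf(s), 1 union(s), 0 star(s)
chars contribute 5×2 = 10; each union adds +2; each star adds +2
Total: 10 + 2 + 0 = 12 states


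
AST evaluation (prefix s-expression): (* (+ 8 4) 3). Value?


Evaluate inner: (+ 8 4) = 12
Evaluate root: (* 12 3) = 36
Result: 36


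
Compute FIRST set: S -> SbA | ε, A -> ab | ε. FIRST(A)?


Per alternative of A: FIRST(ab) = {a}; FIRST(ε) = {ε}
FIRST(A) = {a, ε}


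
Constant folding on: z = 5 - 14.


5 - 14 = -9 at compile time
Optimized: z = -9


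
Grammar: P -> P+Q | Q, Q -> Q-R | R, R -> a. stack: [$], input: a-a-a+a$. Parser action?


no handle on stack; shift 'a'
Action: shift


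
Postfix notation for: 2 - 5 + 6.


Left to right (same or higher precedence on left)
Postfix: 2 5 - 6 +


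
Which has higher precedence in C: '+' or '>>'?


'+' is additive (level 9); '>>' is shift (level 8)
Higher level binds tighter
'+' has higher precedence than '>>'


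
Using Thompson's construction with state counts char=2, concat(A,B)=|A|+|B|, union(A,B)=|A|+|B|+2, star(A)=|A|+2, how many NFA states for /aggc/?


Syntax tree has 4 char leaf(s), 0 union(s), 0 star(s)
chars contribute 4×2 = 8; each union adds +2; each star adds +2
Total: 8 + 0 + 0 = 8 states


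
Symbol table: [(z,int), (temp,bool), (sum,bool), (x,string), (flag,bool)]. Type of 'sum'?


Lookup 'sum' → type bool


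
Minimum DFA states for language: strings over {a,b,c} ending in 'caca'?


Track the longest suffix of input matching a prefix of 'caca': 5 classes (prefixes of length 0..4)
Minimal DFA: 5 states


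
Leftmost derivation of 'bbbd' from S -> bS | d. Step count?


Derivation: S => bS => bbS => bbbS => bbbd
Steps: 4


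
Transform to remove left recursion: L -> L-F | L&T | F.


Left-recursive alternatives: L-F, L&T; non-recursive: F
Introduce L': L -> FL', L' -> -FL' | &TL' | ε


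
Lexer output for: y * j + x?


Scan left to right, longest-match per lexeme
Tokens: ID(y), OP(*), ID(j), OP(+), ID(x)


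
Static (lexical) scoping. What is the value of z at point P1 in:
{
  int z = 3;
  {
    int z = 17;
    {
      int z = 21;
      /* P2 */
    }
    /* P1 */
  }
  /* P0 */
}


z declared in the same block as P1
z = 17


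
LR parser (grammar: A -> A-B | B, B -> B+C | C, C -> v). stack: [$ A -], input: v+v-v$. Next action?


no handle ('A-' is not any RHS); shift 'v'
Action: shift


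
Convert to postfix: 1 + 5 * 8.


* has higher precedence, evaluate 5*8 first
Postfix: 1 5 8 * +


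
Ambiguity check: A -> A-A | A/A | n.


'n-n/n' has two parse trees (no precedence encoded between - and /)
Ambiguous


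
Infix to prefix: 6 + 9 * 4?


'*' binds tighter: tree is (+ 6 (* 9 4))
Prefix: + 6 * 9 4


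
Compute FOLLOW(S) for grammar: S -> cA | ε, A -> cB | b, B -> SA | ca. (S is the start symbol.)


$ ∈ FOLLOW(S). For each A -> αBβ: add FIRST(β)\{ε} to FOLLOW(B); if β nullable, add FOLLOW(A).
FOLLOW(S) = {$, b, c}


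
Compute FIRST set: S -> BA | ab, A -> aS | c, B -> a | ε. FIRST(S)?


Per alternative of S: FIRST(BA) = {a, c}; FIRST(ab) = {a}
FIRST(S) = {a, c}


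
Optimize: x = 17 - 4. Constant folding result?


17 - 4 = 13 at compile time
Optimized: x = 13


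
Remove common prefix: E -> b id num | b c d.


Common prefix: 'b'
Factored: E -> b E', E' -> id num | c d


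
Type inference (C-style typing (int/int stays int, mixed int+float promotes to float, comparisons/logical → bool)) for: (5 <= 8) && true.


Operand types: bool && bool
Rule: logical operators take bool operands and yield bool
Result type: bool


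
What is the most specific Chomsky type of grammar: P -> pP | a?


Right-linear: every RHS is a terminal or a terminal followed by one nonterminal
Classification: Type 3 (Regular)


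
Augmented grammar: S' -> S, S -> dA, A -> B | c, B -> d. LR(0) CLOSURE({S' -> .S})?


Start: S' -> .S
For each item with dot before a nonterminal B, add B -> .γ for every B-production
Closure: [S' -> .S, S -> .dA]


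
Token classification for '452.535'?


Pattern: digits with a decimal point
Type: FLOAT_LITERAL


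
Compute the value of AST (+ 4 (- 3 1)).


Evaluate inner: (- 3 1) = 2
Evaluate root: (+ 4 2) = 6
Result: 6


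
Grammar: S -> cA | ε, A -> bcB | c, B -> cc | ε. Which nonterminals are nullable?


A nonterminal is nullable iff some alternative derives ε (directly, or every symbol in it is nullable)
Nullable: {B, S}


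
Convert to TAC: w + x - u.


Break into single-operator statements:
t1 = w + x
t2 = t1 - u


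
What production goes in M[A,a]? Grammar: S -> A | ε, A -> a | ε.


For [A, a]: 'a' ∈ FIRST(a)
Entry: A -> a


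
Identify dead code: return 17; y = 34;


statement follows a return and is unreachable
Dead: 'y = 34'


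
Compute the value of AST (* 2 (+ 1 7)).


Evaluate inner: (+ 1 7) = 8
Evaluate root: (* 2 8) = 16
Result: 16


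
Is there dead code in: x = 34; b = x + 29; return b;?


x is read by b's definition; b is returned
No dead code


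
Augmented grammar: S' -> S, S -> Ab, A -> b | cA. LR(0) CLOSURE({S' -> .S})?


Start: S' -> .S
For each item with dot before a nonterminal B, add B -> .γ for every B-production
Closure: [S' -> .S, S -> .Ab, A -> .b, A -> .cA]


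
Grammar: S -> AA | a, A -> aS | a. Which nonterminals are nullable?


A nonterminal is nullable iff some alternative derives ε (directly, or every symbol in it is nullable)
Nullable: {}


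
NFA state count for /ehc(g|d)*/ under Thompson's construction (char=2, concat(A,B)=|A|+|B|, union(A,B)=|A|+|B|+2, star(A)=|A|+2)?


Syntax tree has 5 char leaf(s), 1 union(s), 1 star(s)
chars contribute 5×2 = 10; each union adds +2; each star adds +2
Total: 10 + 2 + 2 = 14 states


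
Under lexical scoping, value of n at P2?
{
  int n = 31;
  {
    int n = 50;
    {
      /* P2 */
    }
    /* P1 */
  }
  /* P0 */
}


P2's block does not declare n; resolves to the enclosing declaration at depth 1
n = 50


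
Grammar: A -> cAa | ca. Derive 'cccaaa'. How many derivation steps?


Derivation: A => cAa => ccAaa => cccaaa
Steps: 3


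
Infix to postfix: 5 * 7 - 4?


Left to right (same or higher precedence on left)
Postfix: 5 7 * 4 -


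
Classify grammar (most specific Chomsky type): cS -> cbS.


LHS has context (more than one symbol) and |LHS| ≤ |RHS|
Classification: Type 1 (Context-Sensitive)


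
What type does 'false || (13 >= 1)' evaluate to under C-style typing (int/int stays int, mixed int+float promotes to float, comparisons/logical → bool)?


Operand types: bool || bool
Rule: logical operators take bool operands and yield bool
Result type: bool


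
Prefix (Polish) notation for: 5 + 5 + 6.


left-to-right (same/higher precedence on left): tree is (+ (+ 5 5) 6)
Prefix: + + 5 5 6


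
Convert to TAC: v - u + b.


Break into single-operator statements:
t1 = v - u
t2 = t1 + b


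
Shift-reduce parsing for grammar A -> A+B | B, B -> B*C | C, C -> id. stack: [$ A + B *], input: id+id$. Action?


no handle; shift 'id'
Action: shift


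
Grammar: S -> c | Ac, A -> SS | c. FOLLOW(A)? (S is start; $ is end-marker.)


$ ∈ FOLLOW(S). For each A -> αBβ: add FIRST(β)\{ε} to FOLLOW(B); if β nullable, add FOLLOW(A).
FOLLOW(A) = {c}


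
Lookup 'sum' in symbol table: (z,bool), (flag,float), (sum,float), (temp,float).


Lookup 'sum' → type float


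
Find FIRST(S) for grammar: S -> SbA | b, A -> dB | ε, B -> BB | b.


Per alternative of S: FIRST(SbA) = {b}; FIRST(b) = {b}
FIRST(S) = {b}


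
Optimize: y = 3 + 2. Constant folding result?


3 + 2 = 5 at compile time
Optimized: y = 5


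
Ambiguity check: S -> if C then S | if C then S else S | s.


dangling else: 'if C then if C then s else s' parses two ways
Ambiguous


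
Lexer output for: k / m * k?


Scan left to right, longest-match per lexeme
Tokens: ID(k), OP(/), ID(m), OP(*), ID(k)


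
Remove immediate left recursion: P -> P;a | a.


Left-recursive alternatives: P;a; non-recursive: a
Introduce P': P -> aP', P' -> ;aP' | ε


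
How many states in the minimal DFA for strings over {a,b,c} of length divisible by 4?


Track length mod 4: states 0..3, accept at 0
Minimal DFA: 4 states


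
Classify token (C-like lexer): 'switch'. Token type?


Pattern: reserved word
Type: KEYWORD


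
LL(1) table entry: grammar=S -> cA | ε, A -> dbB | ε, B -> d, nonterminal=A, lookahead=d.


For [A, d]: 'd' ∈ FIRST(dbB)
Entry: A -> dbB


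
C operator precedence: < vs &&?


'<' is relational (level 7); '&&' is logical AND (level 2)
Higher level binds tighter
'<' has higher precedence than '&&'


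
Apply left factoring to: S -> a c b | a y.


Common prefix: 'a'
Factored: S -> a S', S' -> c b | y


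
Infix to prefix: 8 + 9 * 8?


'*' binds tighter: tree is (+ 8 (* 9 8))
Prefix: + 8 * 9 8


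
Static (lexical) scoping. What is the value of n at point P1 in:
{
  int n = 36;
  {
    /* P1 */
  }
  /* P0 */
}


P1's block does not declare n; resolves to the enclosing declaration at depth 0
n = 36


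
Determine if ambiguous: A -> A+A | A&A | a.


'a+a&a' has two parse trees (no precedence encoded between + and &)
Ambiguous


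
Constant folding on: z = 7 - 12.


7 - 12 = -5 at compile time
Optimized: z = -5


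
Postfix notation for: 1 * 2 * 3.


Left to right (same or higher precedence on left)
Postfix: 1 2 * 3 *


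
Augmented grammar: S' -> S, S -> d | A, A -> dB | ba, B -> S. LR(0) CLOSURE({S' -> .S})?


Start: S' -> .S
For each item with dot before a nonterminal B, add B -> .γ for every B-production
Closure: [S' -> .S, S -> .d, S -> .A, A -> .dB, A -> .ba]


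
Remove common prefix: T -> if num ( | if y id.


Common prefix: 'if'
Factored: T -> if T', T' -> num ( | y id


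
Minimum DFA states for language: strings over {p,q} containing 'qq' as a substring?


KMP-style automaton: 2 progress states + 1 absorbing accept = 3
Minimal DFA: 3 states


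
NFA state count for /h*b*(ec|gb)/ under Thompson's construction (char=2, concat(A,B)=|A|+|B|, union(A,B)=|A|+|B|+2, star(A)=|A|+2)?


Syntax tree has 6 char leaf(s), 1 union(s), 2 star(s)
chars contribute 6×2 = 12; each union adds +2; each star adds +2
Total: 12 + 2 + 4 = 18 states


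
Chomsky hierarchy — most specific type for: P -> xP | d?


Right-linear: every RHS is a terminal or a terminal followed by one nonterminal
Classification: Type 3 (Regular)


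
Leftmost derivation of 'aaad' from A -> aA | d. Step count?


Derivation: A => aA => aaA => aaaA => aaad
Steps: 4


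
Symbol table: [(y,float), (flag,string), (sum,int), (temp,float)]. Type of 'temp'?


Lookup 'temp' → type float


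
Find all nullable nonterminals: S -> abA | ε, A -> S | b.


A nonterminal is nullable iff some alternative derives ε (directly, or every symbol in it is nullable)
Nullable: {A, S}


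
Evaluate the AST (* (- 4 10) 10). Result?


Evaluate inner: (- 4 10) = -6
Evaluate root: (* -6 10) = -60
Result: -60


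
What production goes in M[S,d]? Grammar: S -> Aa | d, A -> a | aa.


For [S, d]: 'd' ∈ FIRST(d)
Entry: S -> d


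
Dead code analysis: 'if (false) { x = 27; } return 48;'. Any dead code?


condition is constant false, so the whole block is unreachable
Dead: 'if (false) { x = 27; }'


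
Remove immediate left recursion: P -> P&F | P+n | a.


Left-recursive alternatives: P&F, P+n; non-recursive: a
Introduce P': P -> aP', P' -> &FP' | +nP' | ε


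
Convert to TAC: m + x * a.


Break into single-operator statements:
t1 = x * a
t2 = m + t1


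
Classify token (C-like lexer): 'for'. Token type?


Pattern: reserved word
Type: KEYWORD


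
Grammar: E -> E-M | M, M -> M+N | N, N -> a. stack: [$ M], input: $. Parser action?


lookahead ∉ {+} so M won't extend; reduce E -> M
Action: reduce (E -> M)


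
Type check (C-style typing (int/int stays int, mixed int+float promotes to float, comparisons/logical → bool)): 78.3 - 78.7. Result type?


Operand types: float - float
Rule: mixed int/float promotes to float; int/int stays int
Result type: float


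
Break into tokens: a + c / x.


Scan left to right, longest-match per lexeme
Tokens: ID(a), OP(+), ID(c), OP(/), ID(x)


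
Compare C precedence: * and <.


'*' is multiplicative (level 10); '<' is relational (level 7)
Higher level binds tighter
'*' has higher precedence than '<'


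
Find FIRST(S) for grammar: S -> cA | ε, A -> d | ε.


Per alternative of S: FIRST(cA) = {c}; FIRST(ε) = {ε}
FIRST(S) = {c, ε}


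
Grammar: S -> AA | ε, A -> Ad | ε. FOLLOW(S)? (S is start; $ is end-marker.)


$ ∈ FOLLOW(S). For each A -> αBβ: add FIRST(β)\{ε} to FOLLOW(B); if β nullable, add FOLLOW(A).
FOLLOW(S) = {$}


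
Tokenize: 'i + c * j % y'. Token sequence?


Scan left to right, longest-match per lexeme
Tokens: ID(i), OP(+), ID(c), OP(*), ID(j), OP(%), ID(y)


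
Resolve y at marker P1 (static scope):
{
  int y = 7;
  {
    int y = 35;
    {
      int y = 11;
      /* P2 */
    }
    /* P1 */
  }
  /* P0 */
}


y declared in the same block as P1
y = 35


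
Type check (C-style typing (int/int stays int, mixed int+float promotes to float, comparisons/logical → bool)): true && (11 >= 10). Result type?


Operand types: bool && bool
Rule: logical operators take bool operands and yield bool
Result type: bool


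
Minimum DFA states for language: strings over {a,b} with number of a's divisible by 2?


Track (count of a) mod 2: states 0..1, accept at 0
Minimal DFA: 2 states


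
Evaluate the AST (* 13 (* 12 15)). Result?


Evaluate inner: (* 12 15) = 180
Evaluate root: (* 13 180) = 2340
Result: 2340


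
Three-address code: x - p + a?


Break into single-operator statements:
t1 = x - p
t2 = t1 + a
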